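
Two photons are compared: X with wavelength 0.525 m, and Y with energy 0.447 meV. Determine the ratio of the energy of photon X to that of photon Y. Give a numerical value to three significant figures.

E_X = 3.784·10^-25 J (from wavelength = 0.525 m, via E = hc/λ).
E_Y = 7.162·10^-23 J (from energy = 0.447 meV, via E given directly).
Ratio = 3.784·10^-25 / 7.162·10^-23 = 5.28·10^-3.

5.28·10^-3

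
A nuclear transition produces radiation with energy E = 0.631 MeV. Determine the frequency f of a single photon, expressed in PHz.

1.53e5 PHz

(h = 6.62607015e-34 J·s, 1 eV = 1.602176634e-19 J.)
First convert: E = 0.631 MeV = 1.0110e-13 J.
Apply f = E/h: f = 1.526e20 Hz.
Converting to PHz: f = 152600 PHz ≈ 1.53e5 PHz.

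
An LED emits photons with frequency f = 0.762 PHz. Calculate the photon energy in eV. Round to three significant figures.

(h = 6.62607015e-34 J·s, 1 eV = 1.602176634e-19 J.)
In SI units: f = 0.762 PHz = 7.62e14 Hz.
Since E = hf for a photon, E = 5.049e-19 J.
Converting to eV: E = 3.151 eV ≈ 3.15 eV.

3.15 eV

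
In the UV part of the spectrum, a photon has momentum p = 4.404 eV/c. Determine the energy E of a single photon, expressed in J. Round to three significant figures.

7.06e-19 J

Use c = 2.99792458e8 m/s, 1 eV = 1.602176634e-19 J.
In SI units: p = 4.404 eV/c = 2.3536e-27 kg·m/s.
Since E = pc for a photon, E = 7.056e-19 J.
So E ≈ 7.06e-19 J.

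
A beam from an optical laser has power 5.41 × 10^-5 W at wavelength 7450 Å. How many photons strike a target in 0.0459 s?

Total energy: E_total = P·t = 5.41 × 10^-5 × 0.0459 = 2.483 × 10^-6 J.
Per-photon energy: E = 2.666 × 10^-19 J.
N = E_total / E_photon = 9.31 × 10^12.

9.31 × 10^12 photons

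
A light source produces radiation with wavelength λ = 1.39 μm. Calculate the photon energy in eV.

Use h = 6.62607015 × 10^-34 J·s, c = 2.99792458 × 10^8 m/s, 1 eV = 1.602176634 × 10^-19 J.
First convert: λ = 1.39 μm = 1.39 × 10^-6 m.
Apply E = hc/λ: E = 1.429 × 10^-19 J.
Converting to eV: E = 0.8920 eV ≈ 0.892 eV.

0.892 eV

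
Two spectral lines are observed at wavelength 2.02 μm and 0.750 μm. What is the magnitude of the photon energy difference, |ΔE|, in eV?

1.04 eV

Using E = hc/λ: E₁ = 9.834 × 10^-20 J, E₂ = 2.649 × 10^-19 J.
|ΔE| = |9.834 × 10^-20 − 2.649 × 10^-19| = 1.67 × 10^-19 J = 1.04 eV.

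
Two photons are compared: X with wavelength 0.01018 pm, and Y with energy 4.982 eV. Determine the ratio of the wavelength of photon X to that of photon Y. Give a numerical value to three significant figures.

λ_X = 1.018·10^-14 m (from wavelength = 0.01018 pm, via λ given directly).
λ_Y = 2.489·10^-7 m (from energy = 4.982 eV, via λ = hc/E).
Ratio = 1.018·10^-14 / 2.489·10^-7 = 4.09·10^-8.

4.09·10^-8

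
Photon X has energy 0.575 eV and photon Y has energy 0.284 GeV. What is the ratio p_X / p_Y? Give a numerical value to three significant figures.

p_X = 3.073e-28 kg·m/s (from energy = 0.575 eV, via p = E/c).
p_Y = 1.518e-19 kg·m/s (from energy = 0.284 GeV, via p = E/c).
Ratio = 3.073e-28 / 1.518e-19 = 2.02e-9.

2.02e-9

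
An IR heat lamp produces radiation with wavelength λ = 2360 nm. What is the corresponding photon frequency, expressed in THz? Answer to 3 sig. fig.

Take c = 2.99792458·10^8 m/s.
In SI units: λ = 2360 nm = 2.36·10^-6 m.
Apply f = c/λ: f = 1.270·10^14 Hz.
Converting to THz: f = 127.0 THz ≈ 127 THz.

127 THz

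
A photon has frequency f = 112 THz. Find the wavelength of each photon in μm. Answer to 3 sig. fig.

In SI units: f = 112 THz = 1.12e14 Hz.
The photon relation is λ = c/f, giving λ = 2.677e-6 m.
Converting to μm: λ = 2.677 μm ≈ 2.68 μm.

2.68 μm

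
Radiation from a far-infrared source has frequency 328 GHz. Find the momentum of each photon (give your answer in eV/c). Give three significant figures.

1.36e-3 eV/c

Take h = 6.62607015e-34 J·s, c = 2.99792458e8 m/s, 1 eV = 1.602176634e-19 J.
In SI units: f = 328 GHz = 3.28e11 Hz.
The photon relation is p = hf/c, giving p = 7.250e-31 kg·m/s.
Converting to eV/c: p = 0.001356 eV/c ≈ 1.36e-3 eV/c.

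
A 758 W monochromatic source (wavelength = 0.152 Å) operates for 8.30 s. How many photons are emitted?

4.81 × 10^17 photons

Total energy: E_total = P·t = 758 × 8.30 = 6291 J.
Per-photon energy: E = 1.307 × 10^-14 J.
N = E_total / E_photon = 4.81 × 10^17.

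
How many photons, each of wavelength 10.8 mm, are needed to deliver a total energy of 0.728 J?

3.96·10^22 photons

Per-photon energy: E = 1.839·10^-23 J (from wavelength = 10.8 mm).
N = E_total / E_photon = 0.728 J / 1.839·10^-23 J = 3.96·10^22.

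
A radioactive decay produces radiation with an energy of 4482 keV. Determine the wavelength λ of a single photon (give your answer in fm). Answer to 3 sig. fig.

(h = 6.62607015 × 10^-34 J·s, c = 2.99792458 × 10^8 m/s, 1 eV = 1.602176634 × 10^-19 J.)
Convert to SI: E = 4482 keV = 7.1810 × 10^-13 J.
Apply λ = hc/E: λ = 2.766 × 10^-13 m.
Converting to fm: λ = 276.6 fm ≈ 277 fm.

277 fm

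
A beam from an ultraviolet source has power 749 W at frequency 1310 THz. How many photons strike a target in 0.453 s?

Total energy: E_total = P·t = 749 × 0.453 = 339.3 J.
Per-photon energy: E = 8.680·10^-19 J.
N = E_total / E_photon = 3.91·10^20.

3.91·10^20 photons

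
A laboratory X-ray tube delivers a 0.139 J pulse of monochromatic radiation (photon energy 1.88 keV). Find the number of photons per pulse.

4.61·10^14 photons

Per-photon energy: E = 3.012·10^-16 J (from energy = 1.88 keV).
N = E_total / E_photon = 0.139 J / 3.012·10^-16 J = 4.61·10^14.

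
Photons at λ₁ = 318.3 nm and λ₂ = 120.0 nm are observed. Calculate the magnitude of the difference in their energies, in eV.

Using E = hc/λ: E₁ = 6.2408 × 10^-19 J, E₂ = 1.6554 × 10^-18 J.
|ΔE| = |6.2408 × 10^-19 − 1.6554 × 10^-18| = 1.03 × 10^-18 J = 6.44 eV.

6.44 eV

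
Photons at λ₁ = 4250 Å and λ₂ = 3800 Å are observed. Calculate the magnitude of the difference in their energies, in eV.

Using E = hc/λ: E₁ = 4.674e-19 J, E₂ = 5.227e-19 J.
|ΔE| = |4.674e-19 − 5.227e-19| = 5.53e-20 J = 0.345 eV.

0.345 eV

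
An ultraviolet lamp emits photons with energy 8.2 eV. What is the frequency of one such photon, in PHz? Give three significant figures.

1.98 PHz

Convert to SI: E = 8.2 eV = 1.3138e-18 J.
Apply f = E/h: f = 1.983e15 Hz.
Converting to PHz: f = 1.983 PHz ≈ 1.98 PHz.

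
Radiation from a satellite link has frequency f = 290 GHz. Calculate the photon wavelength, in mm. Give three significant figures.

1.03 mm

In SI units: f = 290 GHz = 2.9 × 10^11 Hz.
For a photon λ = c/f, so λ = 0.001034 m.
Converting to mm: λ = 1.034 mm ≈ 1.03 mm.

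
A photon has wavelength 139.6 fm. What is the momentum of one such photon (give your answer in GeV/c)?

Take h = 6.62607015 × 10^-34 J·s, c = 2.99792458 × 10^8 m/s, 1 eV = 1.602176634 × 10^-19 J.
Convert to SI: λ = 139.6 fm = 1.396 × 10^-13 m.
For a photon p = h/λ, so p = 4.746 × 10^-21 kg·m/s.
Converting to GeV/c: p = 0.008881 GeV/c ≈ 8.88 × 10^-3 GeV/c.

8.88 × 10^-3 GeV/c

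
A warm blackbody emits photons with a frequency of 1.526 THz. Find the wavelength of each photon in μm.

Convert to SI: f = 1.526 THz = 1.526e12 Hz.
Since λ = c/f for a photon, λ = 1.965e-4 m.
Converting to μm: λ = 196.5 μm ≈ 196 μm.

196 μm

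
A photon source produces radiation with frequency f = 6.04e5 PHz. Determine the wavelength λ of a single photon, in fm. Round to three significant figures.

Use c = 2.99792458e8 m/s.
In SI units: f = 6.04e5 PHz = 6.04e20 Hz.
The photon relation is λ = c/f, giving λ = 4.963e-13 m.
Converting to fm: λ = 496.3 fm ≈ 496 fm.

496 fm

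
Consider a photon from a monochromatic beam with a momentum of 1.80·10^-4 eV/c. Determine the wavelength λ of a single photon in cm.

In SI units: p = 1.80·10^-4 eV/c = 9.6197·10^-32 kg·m/s.
Since λ = h/p for a photon, λ = 0.006888 m.
Converting to cm: λ = 0.6888 cm ≈ 0.689 cm.

0.689 cm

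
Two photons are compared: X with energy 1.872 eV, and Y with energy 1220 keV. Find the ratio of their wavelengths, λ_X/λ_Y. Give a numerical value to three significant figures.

6.52e5

λ_X = 6.623e-7 m (from energy = 1.872 eV, via λ = hc/E).
λ_Y = 1.016e-12 m (from energy = 1220 keV, via λ = hc/E).
Ratio = 6.623e-7 / 1.016e-12 = 6.52e5.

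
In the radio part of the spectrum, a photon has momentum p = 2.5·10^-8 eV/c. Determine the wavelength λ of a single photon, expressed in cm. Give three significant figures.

4960 cm

(h = 6.62607015·10^-34 J·s, c = 2.99792458·10^8 m/s, 1 eV = 1.602176634·10^-19 J.)
In SI units: p = 2.5·10^-8 eV/c = 1.3361·10^-35 kg·m/s.
Since λ = h/p for a photon, λ = 49.59 m.
Converting to cm: λ = 4959 cm ≈ 4960 cm.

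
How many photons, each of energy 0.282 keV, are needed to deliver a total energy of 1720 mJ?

Per-photon energy: E = 4.518 × 10^-17 J (from energy = 0.282 keV).
N = E_total / E_photon = 1.72 J / 4.518 × 10^-17 J = 3.81 × 10^16.

3.81 × 10^16 photons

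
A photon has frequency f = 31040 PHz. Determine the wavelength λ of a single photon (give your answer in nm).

Convert to SI: f = 31040 PHz = 3.104 × 10^19 Hz.
Apply λ = c/f: λ = 9.658 × 10^-12 m.
Converting to nm: λ = 0.009658 nm ≈ 9.66 × 10^-3 nm.

9.66 × 10^-3 nm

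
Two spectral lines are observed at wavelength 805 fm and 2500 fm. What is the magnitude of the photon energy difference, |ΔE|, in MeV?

Using E = hc/λ: E₁ = 2.468 × 10^-13 J, E₂ = 7.946 × 10^-14 J.
|ΔE| = |2.468 × 10^-13 − 7.946 × 10^-14| = 1.67 × 10^-13 J = 1.04 MeV.

1.04 MeV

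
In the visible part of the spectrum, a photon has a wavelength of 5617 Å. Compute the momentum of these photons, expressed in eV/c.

2.21 eV/c

In SI units: λ = 5617 Å = 5.617e-7 m.
Since p = h/λ for a photon, p = 1.180e-27 kg·m/s.
Converting to eV/c: p = 2.207 eV/c ≈ 2.21 eV/c.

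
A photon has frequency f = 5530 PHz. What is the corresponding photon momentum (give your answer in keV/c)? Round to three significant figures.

22.9 keV/c

Use h = 6.62607015e-34 J·s, c = 2.99792458e8 m/s, 1 eV = 1.602176634e-19 J.
In SI units: f = 5530 PHz = 5.53e18 Hz.
The photon relation is p = hf/c, giving p = 1.222e-23 kg·m/s.
Converting to keV/c: p = 22.87 keV/c ≈ 22.9 keV/c.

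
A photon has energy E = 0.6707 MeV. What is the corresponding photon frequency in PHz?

In SI units: E = 0.6707 MeV = 1.0746·10^-13 J.
Apply f = E/h: f = 1.622·10^20 Hz.
Converting to PHz: f = 162200 PHz ≈ 1.62·10^5 PHz.

1.62·10^5 PHz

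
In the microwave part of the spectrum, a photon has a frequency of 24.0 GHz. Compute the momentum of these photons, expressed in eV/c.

(h = 6.62607015e-34 J·s, c = 2.99792458e8 m/s, 1 eV = 1.602176634e-19 J.)
First convert: f = 24.0 GHz = 2.40e10 Hz.
Since p = hf/c for a photon, p = 5.305e-32 kg·m/s.
Converting to eV/c: p = 9.926e-5 eV/c ≈ 9.93e-5 eV/c.

9.93e-5 eV/c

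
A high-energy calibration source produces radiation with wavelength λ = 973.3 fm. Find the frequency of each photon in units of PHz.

3.08e5 PHz

Take c = 2.99792458e8 m/s.
In SI units: λ = 973.3 fm = 9.733e-13 m.
The photon relation is f = c/λ, giving f = 3.080e20 Hz.
Converting to PHz: f = 308000 PHz ≈ 3.08e5 PHz.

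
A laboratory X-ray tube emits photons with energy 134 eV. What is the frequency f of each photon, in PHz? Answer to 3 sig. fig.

(h = 6.62607015 × 10^-34 J·s, 1 eV = 1.602176634 × 10^-19 J.)
First convert: E = 134 eV = 2.1469 × 10^-17 J.
Since f = E/h for a photon, f = 3.240 × 10^16 Hz.
Converting to PHz: f = 32.40 PHz ≈ 32.4 PHz.

32.4 PHz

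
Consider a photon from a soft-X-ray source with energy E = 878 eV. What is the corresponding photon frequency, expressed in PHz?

212 PHz

Take h = 6.62607015·10^-34 J·s, 1 eV = 1.602176634·10^-19 J.
Convert to SI: E = 878 eV = 1.4067·10^-16 J.
Since f = E/h for a photon, f = 2.123·10^17 Hz.
Converting to PHz: f = 212.3 PHz ≈ 212 PHz.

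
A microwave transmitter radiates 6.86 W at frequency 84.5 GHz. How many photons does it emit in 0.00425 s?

5.21e20 photons

Total energy: E_total = P·t = 6.86 × 0.00425 = 0.02916 J.
Per-photon energy: E = 5.599e-23 J.
N = E_total / E_photon = 5.21e20.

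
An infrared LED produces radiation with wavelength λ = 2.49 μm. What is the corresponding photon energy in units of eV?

In SI units: λ = 2.49 μm = 2.49 × 10^-6 m.
Since E = hc/λ for a photon, E = 7.978 × 10^-20 J.
Converting to eV: E = 0.4979 eV ≈ 0.498 eV.

0.498 eV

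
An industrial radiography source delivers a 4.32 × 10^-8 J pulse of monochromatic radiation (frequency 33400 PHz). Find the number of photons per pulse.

Per-photon energy: E = 2.213 × 10^-14 J (from frequency = 33400 PHz).
N = E_total / E_photon = 4.32 × 10^-8 J / 2.213 × 10^-14 J = 1.95 × 10^6.

1.95 × 10^6 photons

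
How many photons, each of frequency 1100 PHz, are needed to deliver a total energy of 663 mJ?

9.10 × 10^14 photons

Per-photon energy: E = 7.289 × 10^-16 J (from frequency = 1100 PHz).
N = E_total / E_photon = 0.663 J / 7.289 × 10^-16 J = 9.10 × 10^14.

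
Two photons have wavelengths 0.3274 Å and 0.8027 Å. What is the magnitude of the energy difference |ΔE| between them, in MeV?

0.0224 MeV

Using E = hc/λ: E₁ = 6.0673e-15 J, E₂ = 2.4747e-15 J.
|ΔE| = |6.0673e-15 − 2.4747e-15| = 3.59e-15 J = 0.0224 MeV.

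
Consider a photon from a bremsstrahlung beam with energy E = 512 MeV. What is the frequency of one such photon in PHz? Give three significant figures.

In SI units: E = 512 MeV = 8.2031e-11 J.
The photon relation is f = E/h, giving f = 1.238e23 Hz.
Converting to PHz: f = 1.238e8 PHz ≈ 1.24e8 PHz.

1.24e8 PHz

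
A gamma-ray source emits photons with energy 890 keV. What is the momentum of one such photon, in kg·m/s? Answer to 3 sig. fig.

Use c = 2.99792458 × 10^8 m/s, 1 eV = 1.602176634 × 10^-19 J.
Convert to SI: E = 890 keV = 1.4259 × 10^-13 J.
Apply p = E/c: p = 4.756 × 10^-22 kg·m/s.
So p ≈ 4.76 × 10^-22 kg·m/s.

4.76 × 10^-22 kg·m/s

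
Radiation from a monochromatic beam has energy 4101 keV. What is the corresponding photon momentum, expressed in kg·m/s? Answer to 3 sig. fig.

2.19 × 10^-21 kg·m/s

Take c = 2.99792458 × 10^8 m/s, 1 eV = 1.602176634 × 10^-19 J.
First convert: E = 4101 keV = 6.5705 × 10^-13 J.
The photon relation is p = E/c, giving p = 2.192 × 10^-21 kg·m/s.
So p ≈ 2.19 × 10^-21 kg·m/s.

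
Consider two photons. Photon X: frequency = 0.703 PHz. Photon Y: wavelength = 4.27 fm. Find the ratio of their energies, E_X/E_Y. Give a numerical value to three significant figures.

E_X = 4.658 × 10^-19 J (from frequency = 0.703 PHz, via E = hf).
E_Y = 4.652 × 10^-11 J (from wavelength = 4.27 fm, via E = hc/λ).
Ratio = 4.658 × 10^-19 / 4.652 × 10^-11 = 1.00 × 10^-8.

1.00 × 10^-8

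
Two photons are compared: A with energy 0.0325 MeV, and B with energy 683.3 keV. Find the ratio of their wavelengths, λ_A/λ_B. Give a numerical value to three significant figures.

21.0

λ_A = 3.815 × 10^-11 m (from energy = 0.0325 MeV, via λ = hc/E).
λ_B = 1.814 × 10^-12 m (from energy = 683.3 keV, via λ = hc/E).
Ratio = 3.815 × 10^-11 / 1.814 × 10^-12 = 21.0.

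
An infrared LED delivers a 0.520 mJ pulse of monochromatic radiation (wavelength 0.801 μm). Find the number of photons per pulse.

2.10 × 10^15 photons

Per-photon energy: E = 2.480 × 10^-19 J (from wavelength = 0.801 μm).
N = E_total / E_photon = 5.20 × 10^-4 J / 2.480 × 10^-19 J = 2.10 × 10^15.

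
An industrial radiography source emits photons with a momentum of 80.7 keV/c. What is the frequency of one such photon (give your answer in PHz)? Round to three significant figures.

1.95e4 PHz

(h = 6.62607015e-34 J·s, c = 2.99792458e8 m/s, 1 eV = 1.602176634e-19 J.)
In SI units: p = 80.7 keV/c = 4.3128e-23 kg·m/s.
For a photon f = pc/h, so f = 1.951e19 Hz.
Converting to PHz: f = 19510 PHz ≈ 1.95e4 PHz.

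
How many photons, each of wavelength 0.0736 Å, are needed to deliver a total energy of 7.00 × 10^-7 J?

2.59 × 10^7 photons

Per-photon energy: E = 2.699 × 10^-14 J (from wavelength = 0.0736 Å).
N = E_total / E_photon = 7.00 × 10^-7 J / 2.699 × 10^-14 J = 2.59 × 10^7.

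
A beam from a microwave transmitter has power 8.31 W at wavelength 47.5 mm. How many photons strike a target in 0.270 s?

5.37 × 10^23 photons

Total energy: E_total = P·t = 8.31 × 0.270 = 2.244 J.
Per-photon energy: E = 4.182 × 10^-24 J.
N = E_total / E_photon = 5.37 × 10^23.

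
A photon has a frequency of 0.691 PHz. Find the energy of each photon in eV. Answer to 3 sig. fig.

Use h = 6.62607015e-34 J·s, 1 eV = 1.602176634e-19 J.
In SI units: f = 0.691 PHz = 6.91e14 Hz.
The photon relation is E = hf, giving E = 4.579e-19 J.
Converting to eV: E = 2.858 eV ≈ 2.86 eV.

2.86 eV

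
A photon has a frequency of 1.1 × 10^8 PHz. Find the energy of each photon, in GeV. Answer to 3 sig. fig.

0.455 GeV

Convert to SI: f = 1.1 × 10^8 PHz = 1.1 × 10^23 Hz.
For a photon E = hf, so E = 7.289 × 10^-11 J.
Converting to GeV: E = 0.4549 GeV ≈ 0.455 GeV.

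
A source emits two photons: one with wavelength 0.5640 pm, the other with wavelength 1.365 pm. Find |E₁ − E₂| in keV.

1290 keV

Using E = hc/λ: E₁ = 3.5221e-13 J, E₂ = 1.4553e-13 J.
|ΔE| = |3.5221e-13 − 1.4553e-13| = 2.07e-13 J = 1290 keV.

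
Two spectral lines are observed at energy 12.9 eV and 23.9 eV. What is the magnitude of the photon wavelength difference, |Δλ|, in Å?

442 Å

Using λ = hc/E: λ₁ = 9.611·10^-8 m, λ₂ = 5.188·10^-8 m.
|Δλ| = |9.611·10^-8 − 5.188·10^-8| = 4.42·10^-8 m = 442 Å.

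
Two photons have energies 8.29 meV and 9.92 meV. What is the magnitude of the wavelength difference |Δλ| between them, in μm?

24.6 μm

Using λ = hc/E: λ₁ = 1.496 × 10^-4 m, λ₂ = 1.250 × 10^-4 m.
|Δλ| = |1.496 × 10^-4 − 1.250 × 10^-4| = 2.46 × 10^-5 m = 24.6 μm.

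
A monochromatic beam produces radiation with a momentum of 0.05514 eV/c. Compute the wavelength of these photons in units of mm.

0.0225 mm

First convert: p = 0.05514 eV/c = 2.9468e-29 kg·m/s.
The photon relation is λ = h/p, giving λ = 2.249e-5 m.
Converting to mm: λ = 0.02249 mm ≈ 0.0225 mm.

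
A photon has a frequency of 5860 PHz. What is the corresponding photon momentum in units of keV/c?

24.2 keV/c

First convert: f = 5860 PHz = 5.86e18 Hz.
Since p = hf/c for a photon, p = 1.295e-23 kg·m/s.
Converting to keV/c: p = 24.24 keV/c ≈ 24.2 keV/c.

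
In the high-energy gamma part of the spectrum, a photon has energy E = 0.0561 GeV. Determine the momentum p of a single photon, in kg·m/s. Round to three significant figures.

Use c = 2.99792458e8 m/s, 1 eV = 1.602176634e-19 J.
Convert to SI: E = 0.0561 GeV = 8.9882e-12 J.
Since p = E/c for a photon, p = 2.998e-20 kg·m/s.
So p ≈ 3.00e-20 kg·m/s.

3.00e-20 kg·m/s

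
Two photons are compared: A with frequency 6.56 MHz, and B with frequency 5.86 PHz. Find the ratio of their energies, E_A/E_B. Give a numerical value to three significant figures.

E_A = 4.347e-27 J (from frequency = 6.56 MHz, via E = hf).
E_B = 3.883e-18 J (from frequency = 5.86 PHz, via E = hf).
Ratio = 4.347e-27 / 3.883e-18 = 1.12e-9.

1.12e-9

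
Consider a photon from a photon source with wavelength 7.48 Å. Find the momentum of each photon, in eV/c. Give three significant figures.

1660 eV/c

First convert: λ = 7.48 Å = 7.48e-10 m.
Apply p = h/λ: p = 8.858e-25 kg·m/s.
Converting to eV/c: p = 1658 eV/c ≈ 1660 eV/c.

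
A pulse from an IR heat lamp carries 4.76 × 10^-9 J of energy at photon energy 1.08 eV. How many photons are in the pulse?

Per-photon energy: E = 1.730 × 10^-19 J (from energy = 1.08 eV).
N = E_total / E_photon = 4.76 × 10^-9 J / 1.730 × 10^-19 J = 2.75 × 10^10.

2.75 × 10^10 photons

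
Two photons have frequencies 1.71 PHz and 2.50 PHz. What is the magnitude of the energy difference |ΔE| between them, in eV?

Using E = hf: E₁ = 1.133e-18 J, E₂ = 1.657e-18 J.
|ΔE| = |1.133e-18 − 1.657e-18| = 5.23e-19 J = 3.27 eV.

3.27 eV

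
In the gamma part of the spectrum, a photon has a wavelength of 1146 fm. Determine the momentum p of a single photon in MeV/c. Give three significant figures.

(h = 6.62607015 × 10^-34 J·s, c = 2.99792458 × 10^8 m/s, 1 eV = 1.602176634 × 10^-19 J.)
In SI units: λ = 1146 fm = 1.146 × 10^-12 m.
Since p = h/λ for a photon, p = 5.782 × 10^-22 kg·m/s.
Converting to MeV/c: p = 1.082 MeV/c ≈ 1.08 MeV/c.

1.08 MeV/c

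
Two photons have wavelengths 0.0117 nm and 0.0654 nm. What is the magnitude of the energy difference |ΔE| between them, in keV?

87.0 keV

Using E = hc/λ: E₁ = 1.698 × 10^-14 J, E₂ = 3.037 × 10^-15 J.
|ΔE| = |1.698 × 10^-14 − 3.037 × 10^-15| = 1.39 × 10^-14 J = 87.0 keV.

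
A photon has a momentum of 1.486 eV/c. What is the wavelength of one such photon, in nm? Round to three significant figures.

Take h = 6.62607015 × 10^-34 J·s, c = 2.99792458 × 10^8 m/s, 1 eV = 1.602176634 × 10^-19 J.
In SI units: p = 1.486 eV/c = 7.9416 × 10^-28 kg·m/s.
Since λ = h/p for a photon, λ = 8.343 × 10^-7 m.
Converting to nm: λ = 834.3 nm ≈ 834 nm.

834 nm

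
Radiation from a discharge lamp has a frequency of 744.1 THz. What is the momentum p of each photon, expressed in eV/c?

3.08 eV/c

Use h = 6.62607015e-34 J·s, c = 2.99792458e8 m/s, 1 eV = 1.602176634e-19 J.
Convert to SI: f = 744.1 THz = 7.441e14 Hz.
Since p = hf/c for a photon, p = 1.645e-27 kg·m/s.
Converting to eV/c: p = 3.077 eV/c ≈ 3.08 eV/c.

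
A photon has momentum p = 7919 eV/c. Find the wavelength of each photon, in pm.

157 pm

First convert: p = 7919 eV/c = 4.2321 × 10^-24 kg·m/s.
The photon relation is λ = h/p, giving λ = 1.566 × 10^-10 m.
Converting to pm: λ = 156.6 pm ≈ 157 pm.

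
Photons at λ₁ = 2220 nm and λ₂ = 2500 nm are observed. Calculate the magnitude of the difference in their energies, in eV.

Using E = hc/λ: E₁ = 8.948 × 10^-20 J, E₂ = 7.946 × 10^-20 J.
|ΔE| = |8.948 × 10^-20 − 7.946 × 10^-20| = 1.00 × 10^-20 J = 0.0626 eV.

0.0626 eV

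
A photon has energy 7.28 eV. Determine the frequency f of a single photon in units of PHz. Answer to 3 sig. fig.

In SI units: E = 7.28 eV = 1.1664 × 10^-18 J.
The photon relation is f = E/h, giving f = 1.760 × 10^15 Hz.
Converting to PHz: f = 1.760 PHz ≈ 1.76 PHz.

1.76 PHz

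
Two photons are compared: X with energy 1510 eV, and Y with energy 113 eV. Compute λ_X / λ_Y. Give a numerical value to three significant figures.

λ_X = 8.211e-10 m (from energy = 1510 eV, via λ = hc/E).
λ_Y = 1.097e-8 m (from energy = 113 eV, via λ = hc/E).
Ratio = 8.211e-10 / 1.097e-8 = 0.0748.

0.0748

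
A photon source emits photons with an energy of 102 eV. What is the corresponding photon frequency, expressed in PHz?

24.7 PHz

Take h = 6.62607015 × 10^-34 J·s, 1 eV = 1.602176634 × 10^-19 J.
Convert to SI: E = 102 eV = 1.6342 × 10^-17 J.
The photon relation is f = E/h, giving f = 2.466 × 10^16 Hz.
Converting to PHz: f = 24.66 PHz ≈ 24.7 PHz.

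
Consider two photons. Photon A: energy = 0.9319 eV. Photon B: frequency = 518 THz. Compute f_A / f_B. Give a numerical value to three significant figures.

0.435

f_A = 2.253·10^14 Hz (from energy = 0.9319 eV, via f = E/h).
f_B = 5.180·10^14 Hz (from frequency = 518 THz, via f given directly).
Ratio = 2.253·10^14 / 5.180·10^14 = 0.435.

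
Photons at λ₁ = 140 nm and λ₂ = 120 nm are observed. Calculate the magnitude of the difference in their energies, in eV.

Using E = hc/λ: E₁ = 1.419 × 10^-18 J, E₂ = 1.655 × 10^-18 J.
|ΔE| = |1.419 × 10^-18 − 1.655 × 10^-18| = 2.36 × 10^-19 J = 1.48 eV.

1.48 eV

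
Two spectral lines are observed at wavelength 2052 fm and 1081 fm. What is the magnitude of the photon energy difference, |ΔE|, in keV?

543 keV

Using E = hc/λ: E₁ = 9.6805·10^-14 J, E₂ = 1.8376·10^-13 J.
|ΔE| = |9.6805·10^-14 − 1.8376·10^-13| = 8.70·10^-14 J = 543 keV.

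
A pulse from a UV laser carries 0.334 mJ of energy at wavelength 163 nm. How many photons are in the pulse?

Per-photon energy: E = 1.219e-18 J (from wavelength = 163 nm).
N = E_total / E_photon = 3.34e-4 J / 1.219e-18 J = 2.74e14.

2.74e14 photons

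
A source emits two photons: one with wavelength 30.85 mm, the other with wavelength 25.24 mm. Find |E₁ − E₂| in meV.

Using E = hc/λ: E₁ = 6.4390e-24 J, E₂ = 7.8702e-24 J.
|ΔE| = |6.4390e-24 − 7.8702e-24| = 1.43e-24 J = 8.93e-3 meV.

8.93e-3 meV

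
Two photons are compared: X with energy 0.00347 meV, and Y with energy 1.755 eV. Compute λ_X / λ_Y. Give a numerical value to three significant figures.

5.06 × 10^5

λ_X = 0.3573 m (from energy = 0.00347 meV, via λ = hc/E).
λ_Y = 7.065 × 10^-7 m (from energy = 1.755 eV, via λ = hc/E).
Ratio = 0.3573 / 7.065 × 10^-7 = 5.06 × 10^5.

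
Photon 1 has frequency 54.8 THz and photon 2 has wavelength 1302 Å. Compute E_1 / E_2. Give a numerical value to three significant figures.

0.0238

E_1 = 3.631e-20 J (from frequency = 54.8 THz, via E = hf).
E_2 = 1.526e-18 J (from wavelength = 1302 Å, via E = hc/λ).
Ratio = 3.631e-20 / 1.526e-18 = 0.0238.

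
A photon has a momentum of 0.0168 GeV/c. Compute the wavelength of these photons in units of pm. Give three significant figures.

0.0738 pm

(h = 6.62607015e-34 J·s, c = 2.99792458e8 m/s, 1 eV = 1.602176634e-19 J.)
Convert to SI: p = 0.0168 GeV/c = 8.9784e-21 kg·m/s.
For a photon λ = h/p, so λ = 7.380e-14 m.
Converting to pm: λ = 0.07380 pm ≈ 0.0738 pm.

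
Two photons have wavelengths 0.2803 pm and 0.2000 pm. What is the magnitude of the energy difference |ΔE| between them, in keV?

1780 keV

Using E = hc/λ: E₁ = 7.0869·10^-13 J, E₂ = 9.9322·10^-13 J.
|ΔE| = |7.0869·10^-13 − 9.9322·10^-13| = 2.85·10^-13 J = 1780 keV.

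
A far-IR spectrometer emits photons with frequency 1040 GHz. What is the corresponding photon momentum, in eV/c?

First convert: f = 1040 GHz = 1.04 × 10^12 Hz.
Since p = hf/c for a photon, p = 2.299 × 10^-30 kg·m/s.
Converting to eV/c: p = 0.004301 eV/c ≈ 4.30 × 10^-3 eV/c.

4.30 × 10^-3 eV/c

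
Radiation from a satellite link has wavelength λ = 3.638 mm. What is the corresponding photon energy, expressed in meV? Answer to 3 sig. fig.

In SI units: λ = 3.638 mm = 0.003638 m.
The photon relation is E = hc/λ, giving E = 5.460e-23 J.
Converting to meV: E = 0.3408 meV ≈ 0.341 meV.

0.341 meV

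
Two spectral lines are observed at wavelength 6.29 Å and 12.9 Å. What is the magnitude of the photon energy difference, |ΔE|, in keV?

Using E = hc/λ: E₁ = 3.158·10^-16 J, E₂ = 1.540·10^-16 J.
|ΔE| = |3.158·10^-16 − 1.540·10^-16| = 1.62·10^-16 J = 1.01 keV.

1.01 keV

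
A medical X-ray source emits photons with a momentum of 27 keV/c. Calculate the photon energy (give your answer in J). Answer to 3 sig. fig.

In SI units: p = 27 keV/c = 1.4430e-23 kg·m/s.
For a photon E = pc, so E = 4.326e-15 J.
So E ≈ 4.33e-15 J.

4.33e-15 J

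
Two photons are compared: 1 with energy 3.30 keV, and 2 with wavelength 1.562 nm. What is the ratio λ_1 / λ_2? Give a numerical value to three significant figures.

0.241

λ_1 = 3.757 × 10^-10 m (from energy = 3.30 keV, via λ = hc/E).
λ_2 = 1.562 × 10^-9 m (from wavelength = 1.562 nm, via λ given directly).
Ratio = 3.757 × 10^-10 / 1.562 × 10^-9 = 0.241.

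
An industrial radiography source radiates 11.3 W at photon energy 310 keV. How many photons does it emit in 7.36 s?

Total energy: E_total = P·t = 11.3 × 7.36 = 83.17 J.
Per-photon energy: E = 4.967e-14 J.
N = E_total / E_photon = 1.67e15.

1.67e15 photons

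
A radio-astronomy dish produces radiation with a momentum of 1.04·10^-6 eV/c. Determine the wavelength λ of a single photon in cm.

119 cm

Take h = 6.62607015·10^-34 J·s, c = 2.99792458·10^8 m/s, 1 eV = 1.602176634·10^-19 J.
First convert: p = 1.04·10^-6 eV/c = 5.5581·10^-34 kg·m/s.
For a photon λ = h/p, so λ = 1.192 m.
Converting to cm: λ = 119.2 cm ≈ 119 cm.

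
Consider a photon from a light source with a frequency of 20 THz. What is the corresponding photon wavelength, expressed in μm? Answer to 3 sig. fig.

15.0 μm

Convert to SI: f = 20 THz = 2.0 × 10^13 Hz.
Since λ = c/f for a photon, λ = 1.499 × 10^-5 m.
Converting to μm: λ = 14.99 μm ≈ 15.0 μm.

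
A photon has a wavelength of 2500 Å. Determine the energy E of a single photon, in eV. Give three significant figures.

(h = 6.62607015 × 10^-34 J·s, c = 2.99792458 × 10^8 m/s, 1 eV = 1.602176634 × 10^-19 J.)
First convert: λ = 2500 Å = 2.5 × 10^-7 m.
Apply E = hc/λ: E = 7.946 × 10^-19 J.
Converting to eV: E = 4.959 eV ≈ 4.96 eV.

4.96 eV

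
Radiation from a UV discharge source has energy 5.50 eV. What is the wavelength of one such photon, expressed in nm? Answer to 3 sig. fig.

Convert to SI: E = 5.50 eV = 8.8120·10^-19 J.
Apply λ = hc/E: λ = 2.254·10^-7 m.
Converting to nm: λ = 225.4 nm ≈ 225 nm.

225 nm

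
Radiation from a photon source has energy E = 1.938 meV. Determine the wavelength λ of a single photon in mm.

0.640 mm

Use h = 6.62607015e-34 J·s, c = 2.99792458e8 m/s, 1 eV = 1.602176634e-19 J.
Convert to SI: E = 1.938 meV = 3.1050e-22 J.
For a photon λ = hc/E, so λ = 6.398e-4 m.
Converting to mm: λ = 0.6398 mm ≈ 0.640 mm.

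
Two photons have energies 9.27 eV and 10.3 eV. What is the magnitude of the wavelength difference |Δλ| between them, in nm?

Using λ = hc/E: λ₁ = 1.337·10^-7 m, λ₂ = 1.204·10^-7 m.
|Δλ| = |1.337·10^-7 − 1.204·10^-7| = 1.34·10^-8 m = 13.4 nm.

13.4 nm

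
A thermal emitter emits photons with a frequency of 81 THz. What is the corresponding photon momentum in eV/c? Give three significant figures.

0.335 eV/c

In SI units: f = 81 THz = 8.1e13 Hz.
The photon relation is p = hf/c, giving p = 1.790e-28 kg·m/s.
Converting to eV/c: p = 0.3350 eV/c ≈ 0.335 eV/c.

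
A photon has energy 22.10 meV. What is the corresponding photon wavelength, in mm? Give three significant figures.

Take h = 6.62607015e-34 J·s, c = 2.99792458e8 m/s, 1 eV = 1.602176634e-19 J.
In SI units: E = 22.10 meV = 3.5408e-21 J.
Since λ = hc/E for a photon, λ = 5.610e-5 m.
Converting to mm: λ = 0.05610 mm ≈ 0.0561 mm.

0.0561 mm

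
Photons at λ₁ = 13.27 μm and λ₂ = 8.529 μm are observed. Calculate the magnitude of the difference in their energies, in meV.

Using E = hc/λ: E₁ = 1.4969 × 10^-20 J, E₂ = 2.3290 × 10^-20 J.
|ΔE| = |1.4969 × 10^-20 − 2.3290 × 10^-20| = 8.32 × 10^-21 J = 51.9 meV.

51.9 meV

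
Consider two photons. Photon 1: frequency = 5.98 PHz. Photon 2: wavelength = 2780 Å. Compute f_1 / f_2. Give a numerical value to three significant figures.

5.55

f_1 = 5.980 × 10^15 Hz (from frequency = 5.98 PHz, via f given directly).
f_2 = 1.078 × 10^15 Hz (from wavelength = 2780 Å, via f = c/λ).
Ratio = 5.980 × 10^15 / 1.078 × 10^15 = 5.55.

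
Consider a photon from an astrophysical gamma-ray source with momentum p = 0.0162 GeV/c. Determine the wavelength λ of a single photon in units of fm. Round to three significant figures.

76.5 fm

(h = 6.62607015e-34 J·s, c = 2.99792458e8 m/s, 1 eV = 1.602176634e-19 J.)
Convert to SI: p = 0.0162 GeV/c = 8.6577e-21 kg·m/s.
The photon relation is λ = h/p, giving λ = 7.653e-14 m.
Converting to fm: λ = 76.53 fm ≈ 76.5 fm.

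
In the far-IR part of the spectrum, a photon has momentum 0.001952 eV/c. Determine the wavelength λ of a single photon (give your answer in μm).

Use h = 6.62607015e-34 J·s, c = 2.99792458e8 m/s, 1 eV = 1.602176634e-19 J.
In SI units: p = 0.001952 eV/c = 1.0432e-30 kg·m/s.
Since λ = h/p for a photon, λ = 6.352e-4 m.
Converting to μm: λ = 635.2 μm ≈ 635 μm.

635 μm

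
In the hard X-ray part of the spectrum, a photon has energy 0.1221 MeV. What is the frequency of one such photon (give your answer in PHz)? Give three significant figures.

Use h = 6.62607015 × 10^-34 J·s, 1 eV = 1.602176634 × 10^-19 J.
First convert: E = 0.1221 MeV = 1.9563 × 10^-14 J.
Since f = E/h for a photon, f = 2.952 × 10^19 Hz.
Converting to PHz: f = 29520 PHz ≈ 2.95 × 10^4 PHz.

2.95 × 10^4 PHz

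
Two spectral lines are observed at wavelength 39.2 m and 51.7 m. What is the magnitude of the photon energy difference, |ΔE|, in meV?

Using E = hc/λ: E₁ = 5.067 × 10^-27 J, E₂ = 3.842 × 10^-27 J.
|ΔE| = |5.067 × 10^-27 − 3.842 × 10^-27| = 1.23 × 10^-27 J = 7.65 × 10^-6 meV.

7.65 × 10^-6 meV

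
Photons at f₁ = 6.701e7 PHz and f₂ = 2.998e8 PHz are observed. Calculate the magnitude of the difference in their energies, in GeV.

Using E = hf: E₁ = 4.4401e-11 J, E₂ = 1.9865e-10 J.
|ΔE| = |4.4401e-11 − 1.9865e-10| = 1.54e-10 J = 0.963 GeV.

0.963 GeV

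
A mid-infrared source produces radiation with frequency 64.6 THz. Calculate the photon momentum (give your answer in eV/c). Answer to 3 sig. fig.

0.267 eV/c

Take h = 6.62607015e-34 J·s, c = 2.99792458e8 m/s, 1 eV = 1.602176634e-19 J.
In SI units: f = 64.6 THz = 6.46e13 Hz.
Since p = hf/c for a photon, p = 1.428e-28 kg·m/s.
Converting to eV/c: p = 0.2672 eV/c ≈ 0.267 eV/c.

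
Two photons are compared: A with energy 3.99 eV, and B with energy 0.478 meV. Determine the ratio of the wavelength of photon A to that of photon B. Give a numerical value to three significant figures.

λ_A = 3.107 × 10^-7 m (from energy = 3.99 eV, via λ = hc/E).
λ_B = 0.002594 m (from energy = 0.478 meV, via λ = hc/E).
Ratio = 3.107 × 10^-7 / 0.002594 = 1.20 × 10^-4.

1.20 × 10^-4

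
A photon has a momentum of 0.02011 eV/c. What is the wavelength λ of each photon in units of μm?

61.7 μm

Take h = 6.62607015e-34 J·s, c = 2.99792458e8 m/s, 1 eV = 1.602176634e-19 J.
First convert: p = 0.02011 eV/c = 1.0747e-29 kg·m/s.
Apply λ = h/p: λ = 6.165e-5 m.
Converting to μm: λ = 61.65 μm ≈ 61.7 μm.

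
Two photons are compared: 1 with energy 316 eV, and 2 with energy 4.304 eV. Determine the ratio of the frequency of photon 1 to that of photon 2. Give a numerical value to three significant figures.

f_1 = 7.641 × 10^16 Hz (from energy = 316 eV, via f = E/h).
f_2 = 1.041 × 10^15 Hz (from energy = 4.304 eV, via f = E/h).
Ratio = 7.641 × 10^16 / 1.041 × 10^15 = 73.4.

73.4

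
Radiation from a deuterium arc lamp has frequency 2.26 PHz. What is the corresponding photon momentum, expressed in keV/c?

9.35 × 10^-3 keV/c

In SI units: f = 2.26 PHz = 2.26 × 10^15 Hz.
Since p = hf/c for a photon, p = 4.995 × 10^-27 kg·m/s.
Converting to keV/c: p = 0.009347 keV/c ≈ 9.35 × 10^-3 keV/c.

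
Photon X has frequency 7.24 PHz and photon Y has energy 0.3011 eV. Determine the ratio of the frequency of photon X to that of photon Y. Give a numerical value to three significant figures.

f_X = 7.240 × 10^15 Hz (from frequency = 7.24 PHz, via f given directly).
f_Y = 7.281 × 10^13 Hz (from energy = 0.3011 eV, via f = E/h).
Ratio = 7.240 × 10^15 / 7.281 × 10^13 = 99.4.

99.4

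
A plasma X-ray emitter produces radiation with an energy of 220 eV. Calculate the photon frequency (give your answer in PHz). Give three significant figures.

53.2 PHz

Use h = 6.62607015 × 10^-34 J·s, 1 eV = 1.602176634 × 10^-19 J.
First convert: E = 220 eV = 3.5248 × 10^-17 J.
Apply f = E/h: f = 5.320 × 10^16 Hz.
Converting to PHz: f = 53.20 PHz ≈ 53.2 PHz.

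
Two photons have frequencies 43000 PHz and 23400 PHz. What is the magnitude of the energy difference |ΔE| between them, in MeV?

0.0811 MeV

Using E = hf: E₁ = 2.849 × 10^-14 J, E₂ = 1.551 × 10^-14 J.
|ΔE| = |2.849 × 10^-14 − 1.551 × 10^-14| = 1.30 × 10^-14 J = 0.0811 MeV.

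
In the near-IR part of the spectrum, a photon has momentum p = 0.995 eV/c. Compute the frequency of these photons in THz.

241 THz

In SI units: p = 0.995 eV/c = 5.3176e-28 kg·m/s.
Apply f = pc/h: f = 2.406e14 Hz.
Converting to THz: f = 240.6 THz ≈ 241 THz.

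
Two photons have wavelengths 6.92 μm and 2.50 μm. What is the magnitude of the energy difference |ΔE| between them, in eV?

0.317 eV

Using E = hc/λ: E₁ = 2.871e-20 J, E₂ = 7.946e-20 J.
|ΔE| = |2.871e-20 − 7.946e-20| = 5.08e-20 J = 0.317 eV.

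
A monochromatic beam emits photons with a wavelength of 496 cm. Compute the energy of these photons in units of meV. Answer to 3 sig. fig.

2.50 × 10^-4 meV

Use h = 6.62607015 × 10^-34 J·s, c = 2.99792458 × 10^8 m/s, 1 eV = 1.602176634 × 10^-19 J.
First convert: λ = 496 cm = 4.96 m.
Apply E = hc/λ: E = 4.005 × 10^-26 J.
Converting to meV: E = 2.500 × 10^-4 meV ≈ 2.50 × 10^-4 meV.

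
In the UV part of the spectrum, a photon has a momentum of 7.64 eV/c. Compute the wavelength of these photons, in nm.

Use h = 6.62607015·10^-34 J·s, c = 2.99792458·10^8 m/s, 1 eV = 1.602176634·10^-19 J.
First convert: p = 7.64 eV/c = 4.0830·10^-27 kg·m/s.
Apply λ = h/p: λ = 1.623·10^-7 m.
Converting to nm: λ = 162.3 nm ≈ 162 nm.

162 nm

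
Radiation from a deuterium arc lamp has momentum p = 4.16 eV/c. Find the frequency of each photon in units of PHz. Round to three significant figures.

1.01 PHz

Use h = 6.62607015·10^-34 J·s, c = 2.99792458·10^8 m/s, 1 eV = 1.602176634·10^-19 J.
First convert: p = 4.16 eV/c = 2.2232·10^-27 kg·m/s.
For a photon f = pc/h, so f = 1.006·10^15 Hz.
Converting to PHz: f = 1.006 PHz ≈ 1.01 PHz.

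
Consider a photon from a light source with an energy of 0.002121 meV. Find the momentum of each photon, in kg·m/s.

1.13 × 10^-33 kg·m/s

Use c = 2.99792458 × 10^8 m/s, 1 eV = 1.602176634 × 10^-19 J.
In SI units: E = 0.002121 meV = 3.3982 × 10^-25 J.
Since p = E/c for a photon, p = 1.134 × 10^-33 kg·m/s.
So p ≈ 1.13 × 10^-33 kg·m/s.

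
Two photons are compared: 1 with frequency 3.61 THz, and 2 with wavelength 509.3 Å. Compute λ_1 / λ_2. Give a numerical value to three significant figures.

1630

λ_1 = 8.305 × 10^-5 m (from frequency = 3.61 THz, via λ = c/f).
λ_2 = 5.093 × 10^-8 m (from wavelength = 509.3 Å, via λ given directly).
Ratio = 8.305 × 10^-5 / 5.093 × 10^-8 = 1630.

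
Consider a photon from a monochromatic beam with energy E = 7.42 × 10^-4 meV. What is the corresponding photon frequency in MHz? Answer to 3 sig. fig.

Convert to SI: E = 7.42 × 10^-4 meV = 1.1888 × 10^-25 J.
For a photon f = E/h, so f = 1.794 × 10^8 Hz.
Converting to MHz: f = 179.4 MHz ≈ 179 MHz.

179 MHz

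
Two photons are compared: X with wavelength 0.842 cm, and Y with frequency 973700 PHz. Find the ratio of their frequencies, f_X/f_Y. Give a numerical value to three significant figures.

3.66e-11

f_X = 3.560e10 Hz (from wavelength = 0.842 cm, via f = c/λ).
f_Y = 9.737e20 Hz (from frequency = 973700 PHz, via f given directly).
Ratio = 3.560e10 / 9.737e20 = 3.66e-11.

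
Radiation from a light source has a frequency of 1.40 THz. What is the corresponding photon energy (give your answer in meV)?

5.79 meV

Convert to SI: f = 1.40 THz = 1.40e12 Hz.
Apply E = hf: E = 9.276e-22 J.
Converting to meV: E = 5.790 meV ≈ 5.79 meV.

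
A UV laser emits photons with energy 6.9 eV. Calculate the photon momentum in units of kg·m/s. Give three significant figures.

3.69 × 10^-27 kg·m/s

In SI units: E = 6.9 eV = 1.1055 × 10^-18 J.
The photon relation is p = E/c, giving p = 3.688 × 10^-27 kg·m/s.
So p ≈ 3.69 × 10^-27 kg·m/s.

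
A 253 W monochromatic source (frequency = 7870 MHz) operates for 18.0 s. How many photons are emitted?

8.73 × 10^26 photons

Total energy: E_total = P·t = 253 × 18.0 = 4554 J.
Per-photon energy: E = 5.215 × 10^-24 J.
N = E_total / E_photon = 8.73 × 10^26.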